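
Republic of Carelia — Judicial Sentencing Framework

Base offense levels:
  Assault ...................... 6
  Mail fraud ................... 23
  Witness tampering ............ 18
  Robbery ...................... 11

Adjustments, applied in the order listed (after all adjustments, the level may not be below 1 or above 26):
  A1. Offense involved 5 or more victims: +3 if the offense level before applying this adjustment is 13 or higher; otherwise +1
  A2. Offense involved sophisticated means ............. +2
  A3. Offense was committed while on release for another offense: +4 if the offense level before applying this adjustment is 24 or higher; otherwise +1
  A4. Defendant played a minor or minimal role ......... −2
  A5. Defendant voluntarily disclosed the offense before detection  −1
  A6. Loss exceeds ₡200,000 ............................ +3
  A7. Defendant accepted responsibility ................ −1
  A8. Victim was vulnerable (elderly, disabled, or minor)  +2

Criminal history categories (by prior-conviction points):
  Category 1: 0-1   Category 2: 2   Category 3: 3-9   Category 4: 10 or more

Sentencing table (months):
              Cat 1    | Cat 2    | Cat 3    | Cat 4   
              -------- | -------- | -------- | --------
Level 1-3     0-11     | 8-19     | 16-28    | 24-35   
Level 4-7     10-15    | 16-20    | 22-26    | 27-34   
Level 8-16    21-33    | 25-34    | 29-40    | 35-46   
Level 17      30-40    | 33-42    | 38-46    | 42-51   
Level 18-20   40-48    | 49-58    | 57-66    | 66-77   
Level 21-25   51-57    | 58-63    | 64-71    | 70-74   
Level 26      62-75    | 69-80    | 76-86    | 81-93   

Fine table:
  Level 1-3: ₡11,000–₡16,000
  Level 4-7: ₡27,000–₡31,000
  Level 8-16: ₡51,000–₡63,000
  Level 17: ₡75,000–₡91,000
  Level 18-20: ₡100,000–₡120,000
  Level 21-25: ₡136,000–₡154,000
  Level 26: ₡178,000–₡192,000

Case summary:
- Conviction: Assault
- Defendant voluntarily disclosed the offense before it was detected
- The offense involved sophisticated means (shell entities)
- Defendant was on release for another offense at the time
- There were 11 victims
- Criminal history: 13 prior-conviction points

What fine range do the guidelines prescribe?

Base offense level for assault: 6.
A1 applies (level before this adjustment is 6 < 13, so +1): 6 + 1 = 7.
A2 applies: 7 + 2 = 9.
A3 applies (level before this adjustment is 9 < 24, so +1): 9 + 1 = 10.
A5 applies: 10 − 1 = 9.
Final offense level: 9.
Level 9 falls in the 8-16 band.
Fine table: Level 8-16 → ₡51,000–₡63,000.

₡51,000–₡63,000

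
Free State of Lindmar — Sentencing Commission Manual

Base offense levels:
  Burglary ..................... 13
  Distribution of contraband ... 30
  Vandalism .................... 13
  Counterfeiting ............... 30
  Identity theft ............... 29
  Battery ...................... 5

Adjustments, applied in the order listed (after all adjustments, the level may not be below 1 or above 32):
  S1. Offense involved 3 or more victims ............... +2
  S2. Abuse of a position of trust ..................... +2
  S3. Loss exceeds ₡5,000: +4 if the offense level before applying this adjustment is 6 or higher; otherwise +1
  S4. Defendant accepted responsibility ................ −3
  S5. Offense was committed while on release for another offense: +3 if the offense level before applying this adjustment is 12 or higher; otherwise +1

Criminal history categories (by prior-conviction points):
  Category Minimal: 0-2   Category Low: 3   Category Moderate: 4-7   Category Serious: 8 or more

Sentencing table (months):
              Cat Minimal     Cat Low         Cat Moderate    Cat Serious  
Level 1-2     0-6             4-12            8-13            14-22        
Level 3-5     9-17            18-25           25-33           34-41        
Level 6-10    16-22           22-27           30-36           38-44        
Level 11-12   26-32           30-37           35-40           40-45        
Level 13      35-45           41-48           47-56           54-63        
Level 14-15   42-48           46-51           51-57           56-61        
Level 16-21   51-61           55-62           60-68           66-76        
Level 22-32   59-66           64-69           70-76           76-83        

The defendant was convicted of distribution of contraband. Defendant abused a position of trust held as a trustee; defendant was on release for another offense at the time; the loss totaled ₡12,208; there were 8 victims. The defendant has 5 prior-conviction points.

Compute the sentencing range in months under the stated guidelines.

70-76 months

Base offense level for distribution of contraband: 30.
S1 applies: 30 + 2 = 32.
S2 applies: 32 + 2 = 34.
S3 applies (level before this adjustment is 34 ≥ 6, so +4): 34 + 4 = 38.
S5 applies (level before this adjustment is 38 ≥ 12, so +3): 38 + 3 = 41.
Level 41 exceeds the maximum of 32; capped at 32.
Final offense level: 32.
Criminal history: 5 prior points → Category Moderate (4-7).
Level 32 falls in the 22-32 band.
Grid: Level 22-32 × Category Moderate = 70-76 months.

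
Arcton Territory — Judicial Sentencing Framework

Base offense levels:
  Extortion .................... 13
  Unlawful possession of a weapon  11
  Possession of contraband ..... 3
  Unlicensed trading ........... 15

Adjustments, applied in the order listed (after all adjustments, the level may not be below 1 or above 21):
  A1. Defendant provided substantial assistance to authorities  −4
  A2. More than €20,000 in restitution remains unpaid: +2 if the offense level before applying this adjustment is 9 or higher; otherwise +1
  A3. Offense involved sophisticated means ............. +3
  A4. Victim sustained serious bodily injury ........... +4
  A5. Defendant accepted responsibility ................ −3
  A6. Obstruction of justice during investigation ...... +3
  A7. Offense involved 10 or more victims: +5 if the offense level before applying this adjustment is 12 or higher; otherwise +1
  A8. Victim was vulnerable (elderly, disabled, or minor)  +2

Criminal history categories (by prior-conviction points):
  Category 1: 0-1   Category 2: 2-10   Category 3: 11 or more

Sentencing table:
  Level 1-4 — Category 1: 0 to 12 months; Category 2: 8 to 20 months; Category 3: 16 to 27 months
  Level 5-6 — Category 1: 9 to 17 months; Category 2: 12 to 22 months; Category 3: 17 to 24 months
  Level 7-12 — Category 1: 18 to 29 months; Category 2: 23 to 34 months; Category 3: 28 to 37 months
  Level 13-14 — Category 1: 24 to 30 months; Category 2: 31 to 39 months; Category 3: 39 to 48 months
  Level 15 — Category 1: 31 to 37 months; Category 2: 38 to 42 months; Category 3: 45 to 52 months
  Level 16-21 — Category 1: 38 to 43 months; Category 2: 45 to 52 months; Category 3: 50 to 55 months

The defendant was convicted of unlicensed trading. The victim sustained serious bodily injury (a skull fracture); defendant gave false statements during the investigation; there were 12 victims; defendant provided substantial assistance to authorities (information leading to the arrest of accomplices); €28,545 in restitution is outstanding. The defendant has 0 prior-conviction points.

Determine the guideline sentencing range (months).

Base offense level for unlicensed trading: 15.
A1 applies: 15 − 4 = 11.
A2 applies (level before this adjustment is 11 ≥ 9, so +2): 11 + 2 = 13.
A4 applies: 13 + 4 = 17.
A6 applies: 17 + 3 = 20.
A7 applies (level before this adjustment is 20 ≥ 12, so +5): 20 + 5 = 25.
A8 does not apply.
Level 25 exceeds the maximum of 21; capped at 21.
Final offense level: 21.
Criminal history: 0 prior points → Category 1 (0-1).
Level 21 falls in the 16-21 band.
Grid: Level 16-21 × Category 1 = 38-43 months.

38-43 months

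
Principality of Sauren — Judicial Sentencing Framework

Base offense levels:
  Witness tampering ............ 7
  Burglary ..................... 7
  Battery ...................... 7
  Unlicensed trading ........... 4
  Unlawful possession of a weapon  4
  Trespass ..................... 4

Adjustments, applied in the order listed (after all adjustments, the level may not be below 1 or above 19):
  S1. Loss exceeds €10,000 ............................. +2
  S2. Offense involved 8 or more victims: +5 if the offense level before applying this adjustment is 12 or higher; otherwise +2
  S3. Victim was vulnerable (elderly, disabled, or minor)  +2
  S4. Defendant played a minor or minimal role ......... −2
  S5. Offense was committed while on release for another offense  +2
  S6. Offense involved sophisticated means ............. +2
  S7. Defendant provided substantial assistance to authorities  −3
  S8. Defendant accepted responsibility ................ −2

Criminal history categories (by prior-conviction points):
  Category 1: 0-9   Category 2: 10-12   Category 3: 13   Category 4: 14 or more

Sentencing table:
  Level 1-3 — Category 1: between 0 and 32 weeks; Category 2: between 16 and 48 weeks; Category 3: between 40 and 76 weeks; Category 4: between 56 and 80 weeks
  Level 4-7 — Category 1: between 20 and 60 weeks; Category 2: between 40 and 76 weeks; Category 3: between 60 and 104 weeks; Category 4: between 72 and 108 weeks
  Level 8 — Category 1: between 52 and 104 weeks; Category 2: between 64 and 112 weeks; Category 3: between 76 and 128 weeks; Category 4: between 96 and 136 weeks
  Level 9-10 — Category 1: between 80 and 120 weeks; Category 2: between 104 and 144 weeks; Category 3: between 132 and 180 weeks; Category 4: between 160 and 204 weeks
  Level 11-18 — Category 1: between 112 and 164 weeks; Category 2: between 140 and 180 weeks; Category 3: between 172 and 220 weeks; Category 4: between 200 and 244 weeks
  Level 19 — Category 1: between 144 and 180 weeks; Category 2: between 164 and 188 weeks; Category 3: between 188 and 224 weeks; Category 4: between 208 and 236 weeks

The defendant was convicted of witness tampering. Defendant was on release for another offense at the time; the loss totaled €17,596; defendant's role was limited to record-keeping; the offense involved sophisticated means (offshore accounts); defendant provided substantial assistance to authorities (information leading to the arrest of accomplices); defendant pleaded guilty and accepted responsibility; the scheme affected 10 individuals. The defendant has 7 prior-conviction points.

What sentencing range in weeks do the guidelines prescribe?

Base offense level for witness tampering: 7.
S1 applies: 7 + 2 = 9.
S2 applies (level before this adjustment is 9 < 12, so +2): 9 + 2 = 11.
S4 applies: 11 − 2 = 9.
S5 applies: 9 + 2 = 11.
S6 applies: 11 + 2 = 13.
S7 applies: 13 − 3 = 10.
S8 applies: 10 − 2 = 8.
Final offense level: 8.
Criminal history: 7 prior points → Category 1 (0-9).
Level 8 falls in the 8 band.
Grid: Level 8 × Category 1 = 52-104 weeks.

52-104 weeks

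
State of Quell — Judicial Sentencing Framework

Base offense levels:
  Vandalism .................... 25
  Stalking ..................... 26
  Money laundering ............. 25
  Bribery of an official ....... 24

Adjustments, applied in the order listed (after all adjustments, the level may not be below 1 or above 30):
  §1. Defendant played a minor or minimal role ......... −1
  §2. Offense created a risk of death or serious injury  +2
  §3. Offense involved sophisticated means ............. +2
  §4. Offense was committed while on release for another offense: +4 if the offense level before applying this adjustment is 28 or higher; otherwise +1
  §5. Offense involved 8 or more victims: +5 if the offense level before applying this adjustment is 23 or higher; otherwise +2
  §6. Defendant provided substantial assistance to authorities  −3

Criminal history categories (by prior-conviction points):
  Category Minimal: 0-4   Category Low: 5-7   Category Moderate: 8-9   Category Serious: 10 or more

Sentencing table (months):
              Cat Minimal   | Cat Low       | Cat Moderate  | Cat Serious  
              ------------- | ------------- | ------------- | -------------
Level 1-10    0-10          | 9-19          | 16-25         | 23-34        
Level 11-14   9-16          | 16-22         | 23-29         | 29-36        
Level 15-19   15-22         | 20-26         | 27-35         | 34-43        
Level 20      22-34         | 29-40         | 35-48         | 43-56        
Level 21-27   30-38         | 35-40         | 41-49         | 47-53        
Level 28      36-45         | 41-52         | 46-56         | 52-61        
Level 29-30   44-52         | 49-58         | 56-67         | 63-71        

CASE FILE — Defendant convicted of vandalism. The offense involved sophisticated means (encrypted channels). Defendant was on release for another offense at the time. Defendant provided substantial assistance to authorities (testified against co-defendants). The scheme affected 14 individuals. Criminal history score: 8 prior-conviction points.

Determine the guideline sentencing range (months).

56-67 months

Base offense level for vandalism: 25.
§1 does not apply.
§3 applies: 25 + 2 = 27.
§4 applies (level before this adjustment is 27 < 28, so +1): 27 + 1 = 28.
§5 applies (level before this adjustment is 28 ≥ 23, so +5): 28 + 5 = 33.
§6 applies: 33 − 3 = 30.
Final offense level: 30.
Criminal history: 8 prior points → Category Moderate (8-9).
Level 30 falls in the 29-30 band.
Grid: Level 29-30 × Category Moderate = 56-67 months.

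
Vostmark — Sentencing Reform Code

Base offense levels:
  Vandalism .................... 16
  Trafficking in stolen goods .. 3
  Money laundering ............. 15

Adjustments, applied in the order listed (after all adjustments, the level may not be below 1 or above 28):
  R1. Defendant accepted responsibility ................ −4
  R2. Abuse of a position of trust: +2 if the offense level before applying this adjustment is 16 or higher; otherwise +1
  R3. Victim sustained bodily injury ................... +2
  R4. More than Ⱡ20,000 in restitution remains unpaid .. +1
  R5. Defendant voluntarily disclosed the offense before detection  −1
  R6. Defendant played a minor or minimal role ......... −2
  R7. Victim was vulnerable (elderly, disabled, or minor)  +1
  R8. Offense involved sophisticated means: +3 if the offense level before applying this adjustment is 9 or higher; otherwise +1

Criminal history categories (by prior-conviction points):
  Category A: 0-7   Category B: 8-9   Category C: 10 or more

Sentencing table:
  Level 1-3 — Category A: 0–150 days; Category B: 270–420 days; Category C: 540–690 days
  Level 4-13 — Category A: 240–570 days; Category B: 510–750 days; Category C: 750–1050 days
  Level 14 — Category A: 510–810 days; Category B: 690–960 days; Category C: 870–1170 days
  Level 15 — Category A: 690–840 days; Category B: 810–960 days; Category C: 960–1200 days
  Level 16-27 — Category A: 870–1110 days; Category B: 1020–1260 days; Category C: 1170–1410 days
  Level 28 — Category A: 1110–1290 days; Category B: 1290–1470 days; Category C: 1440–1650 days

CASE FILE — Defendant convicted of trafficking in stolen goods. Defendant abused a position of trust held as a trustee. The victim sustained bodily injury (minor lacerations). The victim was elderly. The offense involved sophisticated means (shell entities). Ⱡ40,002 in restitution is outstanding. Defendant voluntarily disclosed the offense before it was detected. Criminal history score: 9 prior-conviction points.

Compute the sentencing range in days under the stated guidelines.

Base offense level for trafficking in stolen goods: 3.
R1 does not apply.
R2 applies (level before this adjustment is 3 < 16, so +1): 3 + 1 = 4.
R3 applies: 4 + 2 = 6.
R4 applies: 6 + 1 = 7.
R5 applies: 7 − 1 = 6.
R7 applies: 6 + 1 = 7.
R8 applies (level before this adjustment is 7 < 9, so +1): 7 + 1 = 8.
Final offense level: 8.
Criminal history: 9 prior points → Category B (8-9).
Level 8 falls in the 4-13 band.
Grid: Level 4-13 × Category B = 510-750 days.

510-750 days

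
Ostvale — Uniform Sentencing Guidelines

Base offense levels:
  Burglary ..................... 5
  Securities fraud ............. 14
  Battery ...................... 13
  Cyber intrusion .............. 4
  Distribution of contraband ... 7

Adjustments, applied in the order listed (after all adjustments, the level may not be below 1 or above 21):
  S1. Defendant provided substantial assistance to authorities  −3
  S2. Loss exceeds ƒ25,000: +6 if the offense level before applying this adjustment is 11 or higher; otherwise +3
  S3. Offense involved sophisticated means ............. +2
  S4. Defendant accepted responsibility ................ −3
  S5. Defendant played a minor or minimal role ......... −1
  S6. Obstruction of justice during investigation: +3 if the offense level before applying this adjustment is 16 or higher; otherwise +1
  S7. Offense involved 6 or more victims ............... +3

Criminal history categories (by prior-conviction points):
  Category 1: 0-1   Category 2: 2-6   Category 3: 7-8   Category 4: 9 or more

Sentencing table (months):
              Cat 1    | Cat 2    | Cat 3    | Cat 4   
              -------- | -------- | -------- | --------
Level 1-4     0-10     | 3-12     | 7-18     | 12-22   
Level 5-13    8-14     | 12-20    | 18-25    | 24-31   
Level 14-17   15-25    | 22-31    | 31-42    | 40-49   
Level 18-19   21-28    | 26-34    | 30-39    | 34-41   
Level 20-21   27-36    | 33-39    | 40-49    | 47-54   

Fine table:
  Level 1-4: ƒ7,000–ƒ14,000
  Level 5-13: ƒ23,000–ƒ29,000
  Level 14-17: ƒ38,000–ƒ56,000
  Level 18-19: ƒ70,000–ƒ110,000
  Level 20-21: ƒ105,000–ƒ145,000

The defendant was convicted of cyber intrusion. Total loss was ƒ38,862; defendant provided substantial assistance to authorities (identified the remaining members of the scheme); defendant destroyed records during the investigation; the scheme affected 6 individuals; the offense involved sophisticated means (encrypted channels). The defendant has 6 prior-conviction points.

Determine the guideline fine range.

ƒ23,000–ƒ29,000

Base offense level for cyber intrusion: 4.
S1 applies: 4 − 3 = 1.
S2 applies (level before this adjustment is 1 < 11, so +3): 1 + 3 = 4.
S3 applies: 4 + 2 = 6.
S4 does not apply.
S6 applies (level before this adjustment is 6 < 16, so +1): 6 + 1 = 7.
S7 applies: 7 + 3 = 10.
Final offense level: 10.
Level 10 falls in the 5-13 band.
Fine table: Level 5-13 → ƒ23,000–ƒ29,000.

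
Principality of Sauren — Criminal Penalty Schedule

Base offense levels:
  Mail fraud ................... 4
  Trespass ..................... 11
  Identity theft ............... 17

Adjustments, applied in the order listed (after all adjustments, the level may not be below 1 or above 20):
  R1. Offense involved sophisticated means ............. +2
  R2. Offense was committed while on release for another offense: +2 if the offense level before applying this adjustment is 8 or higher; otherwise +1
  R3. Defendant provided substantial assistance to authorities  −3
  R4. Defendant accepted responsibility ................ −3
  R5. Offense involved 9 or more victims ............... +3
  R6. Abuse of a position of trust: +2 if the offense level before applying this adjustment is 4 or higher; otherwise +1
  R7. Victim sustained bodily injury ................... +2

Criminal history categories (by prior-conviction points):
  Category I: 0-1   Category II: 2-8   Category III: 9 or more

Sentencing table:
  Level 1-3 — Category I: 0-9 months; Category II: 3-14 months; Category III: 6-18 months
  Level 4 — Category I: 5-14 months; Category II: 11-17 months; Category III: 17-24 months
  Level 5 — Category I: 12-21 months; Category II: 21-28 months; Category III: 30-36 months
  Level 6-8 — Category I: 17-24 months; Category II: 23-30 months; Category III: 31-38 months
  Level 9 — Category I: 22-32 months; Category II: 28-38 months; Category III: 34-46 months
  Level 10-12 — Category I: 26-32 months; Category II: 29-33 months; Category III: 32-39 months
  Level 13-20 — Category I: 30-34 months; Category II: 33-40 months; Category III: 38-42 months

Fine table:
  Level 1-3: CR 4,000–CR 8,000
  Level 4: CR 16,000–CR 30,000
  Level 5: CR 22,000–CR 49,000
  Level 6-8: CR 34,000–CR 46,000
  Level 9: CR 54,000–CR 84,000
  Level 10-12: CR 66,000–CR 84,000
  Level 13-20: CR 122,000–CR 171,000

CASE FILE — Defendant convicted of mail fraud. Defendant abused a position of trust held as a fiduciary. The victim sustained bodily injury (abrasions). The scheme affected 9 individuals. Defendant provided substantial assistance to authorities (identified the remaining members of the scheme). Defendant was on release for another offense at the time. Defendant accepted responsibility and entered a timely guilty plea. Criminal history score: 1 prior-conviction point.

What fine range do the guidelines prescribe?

Base offense level for mail fraud: 4.
R2 applies (level before this adjustment is 4 < 8, so +1): 4 + 1 = 5.
R3 applies: 5 − 3 = 2.
R4 applies: 2 − 3 = -1.
R5 applies: -1 + 3 = 2.
R6 applies (level before this adjustment is 2 < 4, so +1): 2 + 1 = 3.
R7 applies: 3 + 2 = 5.
Final offense level: 5.
Level 5 falls in the 5 band.
Fine table: Level 5 → CR 22,000–CR 49,000.

CR 22,000–CR 49,000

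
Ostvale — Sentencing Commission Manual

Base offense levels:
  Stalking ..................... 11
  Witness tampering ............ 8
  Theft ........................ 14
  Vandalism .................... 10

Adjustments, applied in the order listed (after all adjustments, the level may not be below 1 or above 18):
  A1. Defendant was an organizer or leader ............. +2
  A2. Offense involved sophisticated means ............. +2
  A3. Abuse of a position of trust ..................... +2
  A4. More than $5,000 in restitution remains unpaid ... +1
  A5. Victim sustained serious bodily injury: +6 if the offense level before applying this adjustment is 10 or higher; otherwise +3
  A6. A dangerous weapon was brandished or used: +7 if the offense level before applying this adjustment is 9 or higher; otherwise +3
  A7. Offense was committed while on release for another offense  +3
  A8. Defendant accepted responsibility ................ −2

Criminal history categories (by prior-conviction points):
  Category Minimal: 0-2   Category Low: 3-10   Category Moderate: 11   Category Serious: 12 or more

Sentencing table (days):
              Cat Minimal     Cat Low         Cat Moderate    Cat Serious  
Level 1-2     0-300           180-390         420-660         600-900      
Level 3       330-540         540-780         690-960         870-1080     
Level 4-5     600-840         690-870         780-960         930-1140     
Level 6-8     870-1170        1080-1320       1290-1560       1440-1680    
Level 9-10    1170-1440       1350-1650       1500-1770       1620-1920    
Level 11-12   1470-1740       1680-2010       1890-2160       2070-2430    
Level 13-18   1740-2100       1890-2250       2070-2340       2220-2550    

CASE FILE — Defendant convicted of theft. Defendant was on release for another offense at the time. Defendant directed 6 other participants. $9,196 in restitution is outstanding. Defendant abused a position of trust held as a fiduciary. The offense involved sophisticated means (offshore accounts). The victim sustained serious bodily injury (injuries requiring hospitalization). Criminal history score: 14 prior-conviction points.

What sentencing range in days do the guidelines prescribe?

2220-2550 days

Base offense level for theft: 14.
A1 applies: 14 + 2 = 16.
A2 applies: 16 + 2 = 18.
A3 applies: 18 + 2 = 20.
A4 applies: 20 + 1 = 21.
A5 applies (level before this adjustment is 21 ≥ 10, so +6): 21 + 6 = 27.
A7 applies: 27 + 3 = 30.
Level 30 exceeds the maximum of 18; capped at 18.
Final offense level: 18.
Criminal history: 14 prior points → Category Serious (12+).
Level 18 falls in the 13-18 band.
Grid: Level 13-18 × Category Serious = 2220-2550 days.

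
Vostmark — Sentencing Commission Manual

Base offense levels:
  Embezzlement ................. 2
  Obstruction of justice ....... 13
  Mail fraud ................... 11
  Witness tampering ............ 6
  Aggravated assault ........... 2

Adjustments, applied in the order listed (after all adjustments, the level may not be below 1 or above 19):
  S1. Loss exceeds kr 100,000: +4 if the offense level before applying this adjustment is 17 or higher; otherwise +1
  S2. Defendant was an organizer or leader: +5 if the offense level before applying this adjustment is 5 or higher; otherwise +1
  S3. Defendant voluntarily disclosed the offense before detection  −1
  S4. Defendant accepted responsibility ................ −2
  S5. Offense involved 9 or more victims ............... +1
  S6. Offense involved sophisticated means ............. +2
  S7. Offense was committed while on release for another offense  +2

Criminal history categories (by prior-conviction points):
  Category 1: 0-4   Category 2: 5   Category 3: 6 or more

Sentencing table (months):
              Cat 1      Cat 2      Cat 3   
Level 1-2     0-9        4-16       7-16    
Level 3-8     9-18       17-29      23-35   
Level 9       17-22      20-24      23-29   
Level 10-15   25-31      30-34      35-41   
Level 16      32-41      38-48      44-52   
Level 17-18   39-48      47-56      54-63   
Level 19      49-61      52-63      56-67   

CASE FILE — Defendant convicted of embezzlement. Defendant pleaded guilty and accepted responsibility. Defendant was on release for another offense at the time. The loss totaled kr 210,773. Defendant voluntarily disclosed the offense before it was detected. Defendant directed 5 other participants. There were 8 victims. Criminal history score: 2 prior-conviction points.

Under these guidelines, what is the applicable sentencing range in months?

9-18 months

Base offense level for embezzlement: 2.
S1 applies (level before this adjustment is 2 < 17, so +1): 2 + 1 = 3.
S2 applies (level before this adjustment is 3 < 5, so +1): 3 + 1 = 4.
S3 applies: 4 − 1 = 3.
S4 applies: 3 − 2 = 1.
S6 does not apply.
S7 applies: 1 + 2 = 3.
Final offense level: 3.
Criminal history: 2 prior points → Category 1 (0-4).
Level 3 falls in the 3-8 band.
Grid: Level 3-8 × Category 1 = 9-18 months.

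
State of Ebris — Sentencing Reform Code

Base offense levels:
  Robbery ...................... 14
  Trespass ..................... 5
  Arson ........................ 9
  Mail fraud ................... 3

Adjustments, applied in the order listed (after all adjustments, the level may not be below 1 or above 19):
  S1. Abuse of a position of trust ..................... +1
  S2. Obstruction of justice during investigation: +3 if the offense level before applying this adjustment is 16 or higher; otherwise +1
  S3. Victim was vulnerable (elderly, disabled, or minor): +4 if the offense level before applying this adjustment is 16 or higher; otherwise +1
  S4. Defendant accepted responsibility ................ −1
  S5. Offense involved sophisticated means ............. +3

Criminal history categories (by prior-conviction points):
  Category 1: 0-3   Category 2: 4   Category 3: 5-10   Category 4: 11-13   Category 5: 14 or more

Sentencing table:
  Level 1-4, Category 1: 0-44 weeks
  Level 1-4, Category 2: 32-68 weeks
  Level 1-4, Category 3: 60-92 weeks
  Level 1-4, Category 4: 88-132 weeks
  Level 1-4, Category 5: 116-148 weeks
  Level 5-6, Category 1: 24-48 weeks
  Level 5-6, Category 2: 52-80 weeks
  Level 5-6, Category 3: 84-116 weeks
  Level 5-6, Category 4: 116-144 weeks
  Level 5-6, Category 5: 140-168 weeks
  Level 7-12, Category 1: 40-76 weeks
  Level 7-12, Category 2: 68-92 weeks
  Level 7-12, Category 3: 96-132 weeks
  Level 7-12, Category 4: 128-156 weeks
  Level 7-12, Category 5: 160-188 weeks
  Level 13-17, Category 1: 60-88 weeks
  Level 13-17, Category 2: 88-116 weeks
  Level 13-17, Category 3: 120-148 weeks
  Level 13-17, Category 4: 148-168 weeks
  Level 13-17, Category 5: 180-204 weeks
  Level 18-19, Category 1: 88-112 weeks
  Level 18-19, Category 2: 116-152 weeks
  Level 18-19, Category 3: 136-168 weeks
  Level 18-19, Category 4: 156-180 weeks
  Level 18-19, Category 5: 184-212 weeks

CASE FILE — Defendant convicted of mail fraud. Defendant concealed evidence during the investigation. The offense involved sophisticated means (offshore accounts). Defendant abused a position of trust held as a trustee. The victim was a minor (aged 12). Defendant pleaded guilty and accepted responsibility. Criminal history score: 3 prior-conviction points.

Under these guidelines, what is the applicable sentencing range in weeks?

Base offense level for mail fraud: 3.
S1 applies: 3 + 1 = 4.
S2 applies (level before this adjustment is 4 < 16, so +1): 4 + 1 = 5.
S3 applies (level before this adjustment is 5 < 16, so +1): 5 + 1 = 6.
S4 applies: 6 − 1 = 5.
S5 applies: 5 + 3 = 8.
Final offense level: 8.
Criminal history: 3 prior points → Category 1 (0-3).
Level 8 falls in the 7-12 band.
Grid: Level 7-12 × Category 1 = 40-76 weeks.

40-76 weeks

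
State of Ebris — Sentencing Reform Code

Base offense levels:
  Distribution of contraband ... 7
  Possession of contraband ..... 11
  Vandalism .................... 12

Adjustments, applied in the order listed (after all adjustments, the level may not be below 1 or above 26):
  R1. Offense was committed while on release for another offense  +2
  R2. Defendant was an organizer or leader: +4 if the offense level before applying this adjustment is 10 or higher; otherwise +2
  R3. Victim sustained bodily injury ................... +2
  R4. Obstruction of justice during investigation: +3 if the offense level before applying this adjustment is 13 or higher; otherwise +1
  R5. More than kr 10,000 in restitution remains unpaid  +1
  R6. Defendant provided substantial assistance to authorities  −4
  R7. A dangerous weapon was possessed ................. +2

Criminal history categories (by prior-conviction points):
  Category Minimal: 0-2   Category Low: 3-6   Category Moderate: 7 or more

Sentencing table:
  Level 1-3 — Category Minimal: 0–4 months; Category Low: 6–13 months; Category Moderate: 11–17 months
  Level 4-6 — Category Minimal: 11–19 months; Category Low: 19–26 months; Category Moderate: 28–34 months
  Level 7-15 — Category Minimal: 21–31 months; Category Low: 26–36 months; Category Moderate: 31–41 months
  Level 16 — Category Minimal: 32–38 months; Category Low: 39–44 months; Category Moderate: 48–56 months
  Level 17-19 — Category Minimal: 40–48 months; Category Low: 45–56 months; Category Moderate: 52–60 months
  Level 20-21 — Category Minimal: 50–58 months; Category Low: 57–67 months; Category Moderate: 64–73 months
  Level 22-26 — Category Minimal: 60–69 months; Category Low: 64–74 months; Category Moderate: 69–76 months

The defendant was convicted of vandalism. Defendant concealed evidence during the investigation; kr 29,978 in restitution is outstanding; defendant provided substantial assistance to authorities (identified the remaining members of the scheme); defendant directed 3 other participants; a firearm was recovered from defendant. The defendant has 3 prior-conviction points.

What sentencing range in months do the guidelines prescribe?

Base offense level for vandalism: 12.
R2 applies (level before this adjustment is 12 ≥ 10, so +4): 12 + 4 = 16.
R3 does not apply.
R4 applies (level before this adjustment is 16 ≥ 13, so +3): 16 + 3 = 19.
R5 applies: 19 + 1 = 20.
R6 applies: 20 − 4 = 16.
R7 applies: 16 + 2 = 18.
Final offense level: 18.
Criminal history: 3 prior points → Category Low (3-6).
Level 18 falls in the 17-19 band.
Grid: Level 17-19 × Category Low = 45-56 months.

45-56 months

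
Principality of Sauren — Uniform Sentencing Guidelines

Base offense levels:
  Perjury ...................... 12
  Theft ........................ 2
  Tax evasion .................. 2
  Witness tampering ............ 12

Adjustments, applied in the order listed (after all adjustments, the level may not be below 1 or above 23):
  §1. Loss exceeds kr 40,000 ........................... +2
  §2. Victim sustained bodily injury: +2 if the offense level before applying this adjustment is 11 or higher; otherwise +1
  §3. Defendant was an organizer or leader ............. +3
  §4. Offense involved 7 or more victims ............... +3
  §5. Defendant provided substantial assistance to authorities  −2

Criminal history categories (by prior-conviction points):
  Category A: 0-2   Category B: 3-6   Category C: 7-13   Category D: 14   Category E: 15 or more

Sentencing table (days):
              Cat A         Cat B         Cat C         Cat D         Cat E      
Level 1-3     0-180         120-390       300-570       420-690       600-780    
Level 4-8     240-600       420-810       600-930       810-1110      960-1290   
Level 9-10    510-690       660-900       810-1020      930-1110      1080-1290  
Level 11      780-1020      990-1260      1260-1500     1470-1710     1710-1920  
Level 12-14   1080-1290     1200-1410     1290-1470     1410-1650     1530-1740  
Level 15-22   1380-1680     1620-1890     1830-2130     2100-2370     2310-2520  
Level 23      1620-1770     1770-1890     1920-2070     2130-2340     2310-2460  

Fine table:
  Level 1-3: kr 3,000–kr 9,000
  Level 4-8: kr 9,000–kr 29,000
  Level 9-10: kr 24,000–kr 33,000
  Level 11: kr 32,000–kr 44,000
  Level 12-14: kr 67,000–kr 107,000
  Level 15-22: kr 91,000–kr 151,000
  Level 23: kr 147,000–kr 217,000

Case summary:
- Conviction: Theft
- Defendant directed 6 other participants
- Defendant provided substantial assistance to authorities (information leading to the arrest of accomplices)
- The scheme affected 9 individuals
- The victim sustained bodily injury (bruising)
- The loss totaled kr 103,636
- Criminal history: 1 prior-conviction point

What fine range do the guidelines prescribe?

kr 24,000–kr 33,000

Base offense level for theft: 2.
§1 applies: 2 + 2 = 4.
§2 applies (level before this adjustment is 4 < 11, so +1): 4 + 1 = 5.
§3 applies: 5 + 3 = 8.
§4 applies: 8 + 3 = 11.
§5 applies: 11 − 2 = 9.
Final offense level: 9.
Level 9 falls in the 9-10 band.
Fine table: Level 9-10 → kr 24,000–kr 33,000.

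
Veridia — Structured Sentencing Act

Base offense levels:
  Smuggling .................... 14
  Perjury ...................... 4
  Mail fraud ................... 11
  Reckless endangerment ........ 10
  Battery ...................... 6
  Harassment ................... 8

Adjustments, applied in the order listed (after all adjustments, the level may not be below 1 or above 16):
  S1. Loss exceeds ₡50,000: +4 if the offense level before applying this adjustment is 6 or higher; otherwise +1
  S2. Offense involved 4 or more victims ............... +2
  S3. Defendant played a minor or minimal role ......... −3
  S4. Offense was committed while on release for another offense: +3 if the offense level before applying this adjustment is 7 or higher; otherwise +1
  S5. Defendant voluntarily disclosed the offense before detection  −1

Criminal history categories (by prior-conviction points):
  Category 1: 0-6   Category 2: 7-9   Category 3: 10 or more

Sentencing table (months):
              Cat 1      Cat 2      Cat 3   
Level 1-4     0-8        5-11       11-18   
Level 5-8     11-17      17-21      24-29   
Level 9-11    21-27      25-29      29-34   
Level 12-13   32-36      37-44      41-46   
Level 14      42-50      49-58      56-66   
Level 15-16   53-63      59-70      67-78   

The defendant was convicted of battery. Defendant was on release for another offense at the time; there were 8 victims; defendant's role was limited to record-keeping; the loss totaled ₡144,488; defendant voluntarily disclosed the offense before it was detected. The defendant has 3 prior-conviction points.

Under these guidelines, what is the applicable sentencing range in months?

21-27 months

Base offense level for battery: 6.
S1 applies (level before this adjustment is 6 ≥ 6, so +4): 6 + 4 = 10.
S2 applies: 10 + 2 = 12.
S3 applies: 12 − 3 = 9.
S4 applies (level before this adjustment is 9 ≥ 7, so +3): 9 + 3 = 12.
S5 applies: 12 − 1 = 11.
Final offense level: 11.
Criminal history: 3 prior points → Category 1 (0-6).
Level 11 falls in the 9-11 band.
Grid: Level 9-11 × Category 1 = 21-27 months.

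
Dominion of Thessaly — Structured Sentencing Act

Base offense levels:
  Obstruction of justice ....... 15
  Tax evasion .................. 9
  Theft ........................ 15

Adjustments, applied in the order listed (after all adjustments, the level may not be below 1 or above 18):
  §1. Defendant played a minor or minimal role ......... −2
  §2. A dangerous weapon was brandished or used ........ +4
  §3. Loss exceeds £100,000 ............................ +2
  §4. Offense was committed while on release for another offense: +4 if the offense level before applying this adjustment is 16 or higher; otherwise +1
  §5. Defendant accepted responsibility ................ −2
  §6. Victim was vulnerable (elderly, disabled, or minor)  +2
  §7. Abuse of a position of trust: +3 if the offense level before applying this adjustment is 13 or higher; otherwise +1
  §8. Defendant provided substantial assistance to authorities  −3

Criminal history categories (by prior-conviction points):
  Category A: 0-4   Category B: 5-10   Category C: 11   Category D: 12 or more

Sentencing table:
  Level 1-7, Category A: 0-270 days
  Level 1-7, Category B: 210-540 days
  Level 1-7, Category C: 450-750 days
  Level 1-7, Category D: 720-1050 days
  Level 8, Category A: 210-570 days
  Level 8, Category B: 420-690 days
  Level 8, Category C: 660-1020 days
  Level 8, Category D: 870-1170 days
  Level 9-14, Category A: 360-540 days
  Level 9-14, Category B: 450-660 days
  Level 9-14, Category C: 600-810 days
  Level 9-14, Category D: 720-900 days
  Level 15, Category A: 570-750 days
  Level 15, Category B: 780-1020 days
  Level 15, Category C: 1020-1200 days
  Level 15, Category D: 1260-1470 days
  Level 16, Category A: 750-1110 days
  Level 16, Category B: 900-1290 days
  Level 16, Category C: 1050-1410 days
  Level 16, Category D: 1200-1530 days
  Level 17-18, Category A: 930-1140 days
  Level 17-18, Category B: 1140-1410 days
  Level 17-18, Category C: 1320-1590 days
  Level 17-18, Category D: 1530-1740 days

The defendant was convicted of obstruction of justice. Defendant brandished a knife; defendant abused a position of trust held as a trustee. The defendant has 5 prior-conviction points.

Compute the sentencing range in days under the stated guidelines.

Base offense level for obstruction of justice: 15.
§2 applies: 15 + 4 = 19.
§3 does not apply.
§4 does not apply.
§5 does not apply.
§7 applies (level before this adjustment is 19 ≥ 13, so +3): 19 + 3 = 22.
§8 does not apply.
Level 22 exceeds the maximum of 18; capped at 18.
Final offense level: 18.
Criminal history: 5 prior points → Category B (5-10).
Level 18 falls in the 17-18 band.
Grid: Level 17-18 × Category B = 1140-1410 days.

1140-1410 days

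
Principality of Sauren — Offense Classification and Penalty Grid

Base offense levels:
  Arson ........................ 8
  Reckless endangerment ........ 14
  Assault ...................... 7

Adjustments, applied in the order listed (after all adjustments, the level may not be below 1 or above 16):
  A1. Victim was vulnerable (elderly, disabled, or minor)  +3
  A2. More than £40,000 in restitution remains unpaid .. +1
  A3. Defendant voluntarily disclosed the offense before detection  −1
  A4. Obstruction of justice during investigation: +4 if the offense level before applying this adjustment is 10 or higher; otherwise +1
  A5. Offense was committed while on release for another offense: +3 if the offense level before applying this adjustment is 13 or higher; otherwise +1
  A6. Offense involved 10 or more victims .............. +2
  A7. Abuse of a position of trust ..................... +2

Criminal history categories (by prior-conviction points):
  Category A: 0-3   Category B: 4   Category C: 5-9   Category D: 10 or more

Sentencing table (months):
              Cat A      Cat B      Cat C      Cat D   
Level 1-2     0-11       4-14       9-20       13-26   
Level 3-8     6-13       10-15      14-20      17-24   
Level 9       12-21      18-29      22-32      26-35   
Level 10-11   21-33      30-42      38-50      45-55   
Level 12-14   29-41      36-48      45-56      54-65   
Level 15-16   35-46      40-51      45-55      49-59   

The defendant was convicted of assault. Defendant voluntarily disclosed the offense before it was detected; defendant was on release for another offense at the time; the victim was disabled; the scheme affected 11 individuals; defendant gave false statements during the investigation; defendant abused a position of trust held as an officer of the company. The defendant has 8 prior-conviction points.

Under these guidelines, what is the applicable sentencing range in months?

Base offense level for assault: 7.
A1 applies: 7 + 3 = 10.
A3 applies: 10 − 1 = 9.
A4 applies (level before this adjustment is 9 < 10, so +1): 9 + 1 = 10.
A5 applies (level before this adjustment is 10 < 13, so +1): 10 + 1 = 11.
A6 applies: 11 + 2 = 13.
A7 applies: 13 + 2 = 15.
Final offense level: 15.
Criminal history: 8 prior points → Category C (5-9).
Level 15 falls in the 15-16 band.
Grid: Level 15-16 × Category C = 45-55 months.

45-55 months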